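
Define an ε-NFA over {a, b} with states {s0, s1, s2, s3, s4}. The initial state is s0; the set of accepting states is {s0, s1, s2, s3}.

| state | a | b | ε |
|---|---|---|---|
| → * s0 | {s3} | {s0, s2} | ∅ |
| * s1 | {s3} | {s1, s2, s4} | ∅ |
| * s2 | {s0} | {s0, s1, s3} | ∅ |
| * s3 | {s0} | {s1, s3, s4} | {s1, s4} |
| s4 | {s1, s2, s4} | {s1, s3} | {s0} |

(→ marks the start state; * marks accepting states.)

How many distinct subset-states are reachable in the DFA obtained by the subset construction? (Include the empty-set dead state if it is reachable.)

4

Start state of the DFA: {s0} (ε-closure of the NFA start).
{s0} --a--> {s0, s1, s3, s4}  [new]
{s0} --b--> {s0, s2}  [new]
{s0, s1, s3, s4} --a--> {s0, s1, s2, s3, s4}  [new]
{s0, s1, s3, s4} --b--> {s0, s1, s2, s3, s4}  [seen]
{s0, s2} --a--> {s0, s1, s3, s4}  [seen]
{s0, s2} --b--> {s0, s1, s2, s3, s4}  [seen]
{s0, s1, s2, s3, s4} --a--> {s0, s1, s2, s3, s4}  [seen]
{s0, s1, s2, s3, s4} --b--> {s0, s1, s2, s3, s4}  [seen]
Reachable DFA states: {s0}, {s0, s1, s3, s4}, {s0, s2}, {s0, s1, s2, s3, s4}.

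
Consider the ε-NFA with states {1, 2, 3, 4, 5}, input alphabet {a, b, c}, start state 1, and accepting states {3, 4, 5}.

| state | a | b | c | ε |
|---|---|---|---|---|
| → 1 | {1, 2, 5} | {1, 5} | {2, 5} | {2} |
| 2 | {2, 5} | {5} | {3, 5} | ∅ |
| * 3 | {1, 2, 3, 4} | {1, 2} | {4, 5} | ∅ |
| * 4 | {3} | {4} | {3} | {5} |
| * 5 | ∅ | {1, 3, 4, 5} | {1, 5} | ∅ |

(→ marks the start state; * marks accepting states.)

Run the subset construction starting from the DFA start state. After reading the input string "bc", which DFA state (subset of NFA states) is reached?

{1, 2, 3, 5}

Start: {1, 2}.
δ(1,b) = {1, 5}; δ(2,b) = {5}.
Union: {1, 5}.
ε-closure gives {1, 2, 5}.
After b: {1, 2, 5}.
δ(1,c) = {2, 5}; δ(2,c) = {3, 5}; δ(5,c) = {1, 5}.
Union: {1, 2, 3, 5}.
After c: {1, 2, 3, 5}.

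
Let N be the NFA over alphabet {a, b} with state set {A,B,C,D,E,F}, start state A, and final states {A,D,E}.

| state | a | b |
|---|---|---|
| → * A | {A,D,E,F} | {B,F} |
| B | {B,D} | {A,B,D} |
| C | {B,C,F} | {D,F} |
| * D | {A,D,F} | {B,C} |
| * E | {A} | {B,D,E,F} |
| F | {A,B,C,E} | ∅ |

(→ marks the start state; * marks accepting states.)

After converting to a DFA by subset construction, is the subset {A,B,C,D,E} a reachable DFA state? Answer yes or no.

yes

Start state of the DFA: {A}.
{A} --a--> {A,D,E,F}  [new]
{A} --b--> {B,F}  [new]
{A,D,E,F} --a--> {A,B,C,D,E,F}  [new]
{A,D,E,F} --b--> {B,C,D,E,F}  [new]
{B,F} --a--> {A,B,C,D,E}  [new]
{B,F} --b--> {A,B,D}  [new]
{A,B,C,D,E,F} --a--> {A,B,C,D,E,F}  [seen]
{A,B,C,D,E,F} --b--> {A,B,C,D,E,F}  [seen]
{B,C,D,E,F} --a--> {A,B,C,D,E,F}  [seen]
{B,C,D,E,F} --b--> {A,B,C,D,E,F}  [seen]
{A,B,C,D,E} --a--> {A,B,C,D,E,F}  [seen]
{A,B,C,D,E} --b--> {A,B,C,D,E,F}  [seen]
{A,B,D} --a--> {A,B,D,E,F}  [new]
{A,B,D} --b--> {A,B,C,D,F}  [new]
{A,B,D,E,F} --a--> {A,B,C,D,E,F}  [seen]
{A,B,D,E,F} --b--> {A,B,C,D,E,F}  [seen]
{A,B,C,D,F} --a--> {A,B,C,D,E,F}  [seen]
{A,B,C,D,F} --b--> {A,B,C,D,F}  [seen]
Reachable DFA states: {A}, {A,D,E,F}, {B,F}, {A,B,C,D,E,F}, {B,C,D,E,F}, {A,B,C,D,E}, {A,B,D}, {A,B,D,E,F}, {A,B,C,D,F}.
{A,B,C,D,E} is among them.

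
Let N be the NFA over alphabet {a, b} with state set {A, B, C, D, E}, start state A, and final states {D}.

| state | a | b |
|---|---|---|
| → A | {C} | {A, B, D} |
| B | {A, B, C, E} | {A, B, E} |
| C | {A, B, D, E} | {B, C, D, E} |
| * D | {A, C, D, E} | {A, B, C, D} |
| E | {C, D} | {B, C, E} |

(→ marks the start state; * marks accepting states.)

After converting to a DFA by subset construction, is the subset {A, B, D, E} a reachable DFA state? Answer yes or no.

yes

Start state of the DFA: {A}.
{A} --a--> {C}  [new]
{A} --b--> {A, B, D}  [new]
{C} --a--> {A, B, D, E}  [new]
{C} --b--> {B, C, D, E}  [new]
{A, B, D} --a--> {A, B, C, D, E}  [new]
{A, B, D} --b--> {A, B, C, D, E}  [seen]
{A, B, D, E} --a--> {A, B, C, D, E}  [seen]
{A, B, D, E} --b--> {A, B, C, D, E}  [seen]
{B, C, D, E} --a--> {A, B, C, D, E}  [seen]
{B, C, D, E} --b--> {A, B, C, D, E}  [seen]
{A, B, C, D, E} --a--> {A, B, C, D, E}  [seen]
{A, B, C, D, E} --b--> {A, B, C, D, E}  [seen]
Reachable DFA states: {A}, {C}, {A, B, D}, {A, B, D, E}, {B, C, D, E}, {A, B, C, D, E}.
{A, B, D, E} is among them.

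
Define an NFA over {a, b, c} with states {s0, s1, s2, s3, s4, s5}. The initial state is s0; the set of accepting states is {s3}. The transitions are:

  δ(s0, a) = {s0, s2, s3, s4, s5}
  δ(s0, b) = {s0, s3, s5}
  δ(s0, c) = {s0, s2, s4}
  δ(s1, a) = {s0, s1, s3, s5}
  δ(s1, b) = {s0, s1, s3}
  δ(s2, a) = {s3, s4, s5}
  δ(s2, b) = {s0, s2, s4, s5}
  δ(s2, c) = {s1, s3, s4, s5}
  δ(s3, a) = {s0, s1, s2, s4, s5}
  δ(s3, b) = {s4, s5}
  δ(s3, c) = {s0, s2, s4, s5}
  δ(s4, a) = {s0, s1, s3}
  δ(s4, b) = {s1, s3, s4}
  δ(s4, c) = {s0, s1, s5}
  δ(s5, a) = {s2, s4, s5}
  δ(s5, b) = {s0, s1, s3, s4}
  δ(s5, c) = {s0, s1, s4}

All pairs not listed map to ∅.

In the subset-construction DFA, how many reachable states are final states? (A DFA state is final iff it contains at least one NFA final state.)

4

Start state of the DFA: {s0}.
{s0} --a--> {s0, s2, s3, s4, s5}  [new]
{s0} --b--> {s0, s3, s5}  [new]
{s0} --c--> {s0, s2, s4}  [new]
{s0, s2, s3, s4, s5} --a--> {s0, s1, s2, s3, s4, s5}  [new]
{s0, s2, s3, s4, s5} --b--> {s0, s1, s2, s3, s4, s5}  [seen]
{s0, s2, s3, s4, s5} --c--> {s0, s1, s2, s3, s4, s5}  [seen]
{s0, s3, s5} --a--> {s0, s1, s2, s3, s4, s5}  [seen]
{s0, s3, s5} --b--> {s0, s1, s3, s4, s5}  [new]
{s0, s3, s5} --c--> {s0, s1, s2, s4, s5}  [new]
{s0, s2, s4} --a--> {s0, s1, s2, s3, s4, s5}  [seen]
{s0, s2, s4} --b--> {s0, s1, s2, s3, s4, s5}  [seen]
{s0, s2, s4} --c--> {s0, s1, s2, s3, s4, s5}  [seen]
{s0, s1, s2, s3, s4, s5} --a--> {s0, s1, s2, s3, s4, s5}  [seen]
{s0, s1, s2, s3, s4, s5} --b--> {s0, s1, s2, s3, s4, s5}  [seen]
{s0, s1, s2, s3, s4, s5} --c--> {s0, s1, s2, s3, s4, s5}  [seen]
{s0, s1, s3, s4, s5} --a--> {s0, s1, s2, s3, s4, s5}  [seen]
{s0, s1, s3, s4, s5} --b--> {s0, s1, s3, s4, s5}  [seen]
{s0, s1, s3, s4, s5} --c--> {s0, s1, s2, s4, s5}  [seen]
{s0, s1, s2, s4, s5} --a--> {s0, s1, s2, s3, s4, s5}  [seen]
{s0, s1, s2, s4, s5} --b--> {s0, s1, s2, s3, s4, s5}  [seen]
{s0, s1, s2, s4, s5} --c--> {s0, s1, s2, s3, s4, s5}  [seen]
Reachable DFA states: {s0}, {s0, s2, s3, s4, s5}, {s0, s3, s5}, {s0, s2, s4}, {s0, s1, s2, s3, s4, s5}, {s0, s1, s3, s4, s5}, {s0, s1, s2, s4, s5}.
Accepting DFA states (contain an NFA accepting state): {s0, s2, s3, s4, s5}, {s0, s3, s5}, {s0, s1, s2, s3, s4, s5}, {s0, s1, s3, s4, s5}.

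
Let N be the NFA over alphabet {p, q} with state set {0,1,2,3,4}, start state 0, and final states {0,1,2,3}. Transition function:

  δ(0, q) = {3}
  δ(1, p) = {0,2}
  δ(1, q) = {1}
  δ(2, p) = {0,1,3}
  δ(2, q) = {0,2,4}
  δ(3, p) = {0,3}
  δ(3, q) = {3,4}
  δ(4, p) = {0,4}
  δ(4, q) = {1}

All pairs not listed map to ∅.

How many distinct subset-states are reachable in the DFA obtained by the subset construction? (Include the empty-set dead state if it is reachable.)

Start state of the DFA: {0}.
{0} --p--> ∅  [new]
{0} --q--> {3}  [new]
∅ --p--> ∅  [seen]
∅ --q--> ∅  [seen]
{3} --p--> {0,3}  [new]
{3} --q--> {3,4}  [new]
{0,3} --p--> {0,3}  [seen]
{0,3} --q--> {3,4}  [seen]
{3,4} --p--> {0,3,4}  [new]
{3,4} --q--> {1,3,4}  [new]
{0,3,4} --p--> {0,3,4}  [seen]
{0,3,4} --q--> {1,3,4}  [seen]
{1,3,4} --p--> {0,2,3,4}  [new]
{1,3,4} --q--> {1,3,4}  [seen]
{0,2,3,4} --p--> {0,1,3,4}  [new]
{0,2,3,4} --q--> {0,1,2,3,4}  [new]
{0,1,3,4} --p--> {0,2,3,4}  [seen]
{0,1,3,4} --q--> {1,3,4}  [seen]
{0,1,2,3,4} --p--> {0,1,2,3,4}  [seen]
{0,1,2,3,4} --q--> {0,1,2,3,4}  [seen]
Reachable DFA states: {0}, ∅, {3}, {0,3}, {3,4}, {0,3,4}, {1,3,4}, {0,2,3,4}, {0,1,3,4}, {0,1,2,3,4}.

10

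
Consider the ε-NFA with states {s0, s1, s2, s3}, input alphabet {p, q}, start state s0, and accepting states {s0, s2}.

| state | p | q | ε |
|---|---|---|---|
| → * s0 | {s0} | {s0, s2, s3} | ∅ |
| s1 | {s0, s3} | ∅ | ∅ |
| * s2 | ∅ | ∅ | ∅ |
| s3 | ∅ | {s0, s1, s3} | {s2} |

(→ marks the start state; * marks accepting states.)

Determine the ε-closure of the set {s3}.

{s2, s3}

Begin with {s3}.
s3 →ε {s2}; add s2.
ε-closure = {s2, s3}.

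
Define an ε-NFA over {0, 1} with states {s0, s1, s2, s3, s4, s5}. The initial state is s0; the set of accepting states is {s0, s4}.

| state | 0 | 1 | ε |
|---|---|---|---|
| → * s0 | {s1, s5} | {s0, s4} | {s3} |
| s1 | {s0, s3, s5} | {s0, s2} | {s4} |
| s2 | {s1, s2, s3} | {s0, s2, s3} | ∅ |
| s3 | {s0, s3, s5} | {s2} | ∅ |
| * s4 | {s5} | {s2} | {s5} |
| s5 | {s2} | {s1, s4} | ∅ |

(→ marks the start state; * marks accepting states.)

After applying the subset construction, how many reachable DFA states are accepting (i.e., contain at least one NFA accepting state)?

Start state of the DFA: {s0, s3} (ε-closure of the NFA start).
{s0, s3} --0--> {s0, s1, s3, s4, s5}  [new]
{s0, s3} --1--> {s0, s2, s3, s4, s5}  [new]
{s0, s1, s3, s4, s5} --0--> {s0, s1, s2, s3, s4, s5}  [new]
{s0, s1, s3, s4, s5} --1--> {s0, s1, s2, s3, s4, s5}  [seen]
{s0, s2, s3, s4, s5} --0--> {s0, s1, s2, s3, s4, s5}  [seen]
{s0, s2, s3, s4, s5} --1--> {s0, s1, s2, s3, s4, s5}  [seen]
{s0, s1, s2, s3, s4, s5} --0--> {s0, s1, s2, s3, s4, s5}  [seen]
{s0, s1, s2, s3, s4, s5} --1--> {s0, s1, s2, s3, s4, s5}  [seen]
Reachable DFA states: {s0, s3}, {s0, s1, s3, s4, s5}, {s0, s2, s3, s4, s5}, {s0, s1, s2, s3, s4, s5}.
Accepting DFA states (contain an NFA accepting state): {s0, s3}, {s0, s1, s3, s4, s5}, {s0, s2, s3, s4, s5}, {s0, s1, s2, s3, s4, s5}.

4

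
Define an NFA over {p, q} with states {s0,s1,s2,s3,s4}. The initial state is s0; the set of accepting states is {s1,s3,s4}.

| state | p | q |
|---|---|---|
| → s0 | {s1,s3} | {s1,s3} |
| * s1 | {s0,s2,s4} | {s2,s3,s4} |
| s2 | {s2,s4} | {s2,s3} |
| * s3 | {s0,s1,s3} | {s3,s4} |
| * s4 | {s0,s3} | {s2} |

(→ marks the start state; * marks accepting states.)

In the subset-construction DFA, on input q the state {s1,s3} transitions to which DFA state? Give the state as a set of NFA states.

{s2,s3,s4}

δ(s1,q) = {s2,s3,s4}; δ(s3,q) = {s3,s4}.
Union: {s2,s3,s4}.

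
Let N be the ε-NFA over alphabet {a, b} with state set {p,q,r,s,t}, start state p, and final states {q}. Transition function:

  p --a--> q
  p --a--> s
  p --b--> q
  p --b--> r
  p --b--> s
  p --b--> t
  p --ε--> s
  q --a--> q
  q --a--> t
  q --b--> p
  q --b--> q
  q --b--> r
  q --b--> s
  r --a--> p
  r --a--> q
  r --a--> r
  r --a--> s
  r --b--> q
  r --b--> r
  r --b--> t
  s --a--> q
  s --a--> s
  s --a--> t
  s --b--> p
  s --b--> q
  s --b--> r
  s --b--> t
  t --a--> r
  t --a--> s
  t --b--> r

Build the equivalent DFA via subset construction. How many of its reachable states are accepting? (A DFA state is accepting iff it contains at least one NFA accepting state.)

3

Start state of the DFA: {p,s} (ε-closure of the NFA start).
{p,s} --a--> {q,s,t}  [new]
{p,s} --b--> {p,q,r,s,t}  [new]
{q,s,t} --a--> {q,r,s,t}  [new]
{q,s,t} --b--> {p,q,r,s,t}  [seen]
{p,q,r,s,t} --a--> {p,q,r,s,t}  [seen]
{p,q,r,s,t} --b--> {p,q,r,s,t}  [seen]
{q,r,s,t} --a--> {p,q,r,s,t}  [seen]
{q,r,s,t} --b--> {p,q,r,s,t}  [seen]
Reachable DFA states: {p,s}, {q,s,t}, {p,q,r,s,t}, {q,r,s,t}.
Accepting DFA states (contain an NFA accepting state): {q,s,t}, {p,q,r,s,t}, {q,r,s,t}.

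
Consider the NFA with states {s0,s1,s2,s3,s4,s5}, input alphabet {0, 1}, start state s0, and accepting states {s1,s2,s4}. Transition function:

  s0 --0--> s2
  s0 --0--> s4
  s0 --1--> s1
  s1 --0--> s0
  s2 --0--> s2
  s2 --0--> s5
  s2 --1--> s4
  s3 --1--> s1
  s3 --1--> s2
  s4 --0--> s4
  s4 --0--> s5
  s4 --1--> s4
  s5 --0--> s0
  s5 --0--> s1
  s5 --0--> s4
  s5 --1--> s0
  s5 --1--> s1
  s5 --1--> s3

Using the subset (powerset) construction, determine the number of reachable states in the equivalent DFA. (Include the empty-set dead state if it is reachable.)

Start state of the DFA: {s0}.
{s0} --0--> {s2,s4}  [new]
{s0} --1--> {s1}  [new]
{s2,s4} --0--> {s2,s4,s5}  [new]
{s2,s4} --1--> {s4}  [new]
{s1} --0--> {s0}  [seen]
{s1} --1--> ∅  [new]
{s2,s4,s5} --0--> {s0,s1,s2,s4,s5}  [new]
{s2,s4,s5} --1--> {s0,s1,s3,s4}  [new]
{s4} --0--> {s4,s5}  [new]
{s4} --1--> {s4}  [seen]
∅ --0--> ∅  [seen]
∅ --1--> ∅  [seen]
{s0,s1,s2,s4,s5} --0--> {s0,s1,s2,s4,s5}  [seen]
{s0,s1,s2,s4,s5} --1--> {s0,s1,s3,s4}  [seen]
{s0,s1,s3,s4} --0--> {s0,s2,s4,s5}  [new]
{s0,s1,s3,s4} --1--> {s1,s2,s4}  [new]
{s4,s5} --0--> {s0,s1,s4,s5}  [new]
{s4,s5} --1--> {s0,s1,s3,s4}  [seen]
{s0,s2,s4,s5} --0--> {s0,s1,s2,s4,s5}  [seen]
{s0,s2,s4,s5} --1--> {s0,s1,s3,s4}  [seen]
{s1,s2,s4} --0--> {s0,s2,s4,s5}  [seen]
{s1,s2,s4} --1--> {s4}  [seen]
{s0,s1,s4,s5} --0--> {s0,s1,s2,s4,s5}  [seen]
{s0,s1,s4,s5} --1--> {s0,s1,s3,s4}  [seen]
Reachable DFA states: {s0}, {s2,s4}, {s1}, {s2,s4,s5}, {s4}, ∅, {s0,s1,s2,s4,s5}, {s0,s1,s3,s4}, {s4,s5}, {s0,s2,s4,s5}, {s1,s2,s4}, {s0,s1,s4,s5}.

12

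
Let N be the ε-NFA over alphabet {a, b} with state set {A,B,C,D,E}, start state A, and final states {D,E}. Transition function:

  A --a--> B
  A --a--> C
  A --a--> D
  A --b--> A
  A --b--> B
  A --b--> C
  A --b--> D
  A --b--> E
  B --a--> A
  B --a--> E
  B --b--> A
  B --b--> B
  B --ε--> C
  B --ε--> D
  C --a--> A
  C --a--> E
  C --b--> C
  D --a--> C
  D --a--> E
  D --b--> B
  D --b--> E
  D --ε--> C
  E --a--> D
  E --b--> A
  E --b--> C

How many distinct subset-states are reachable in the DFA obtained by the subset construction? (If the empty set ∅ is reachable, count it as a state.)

4

Start state of the DFA: {A} (ε-closure of the NFA start).
{A} --a--> {B,C,D}  [new]
{A} --b--> {A,B,C,D,E}  [new]
{B,C,D} --a--> {A,C,E}  [new]
{B,C,D} --b--> {A,B,C,D,E}  [seen]
{A,B,C,D,E} --a--> {A,B,C,D,E}  [seen]
{A,B,C,D,E} --b--> {A,B,C,D,E}  [seen]
{A,C,E} --a--> {A,B,C,D,E}  [seen]
{A,C,E} --b--> {A,B,C,D,E}  [seen]
Reachable DFA states: {A}, {B,C,D}, {A,B,C,D,E}, {A,C,E}.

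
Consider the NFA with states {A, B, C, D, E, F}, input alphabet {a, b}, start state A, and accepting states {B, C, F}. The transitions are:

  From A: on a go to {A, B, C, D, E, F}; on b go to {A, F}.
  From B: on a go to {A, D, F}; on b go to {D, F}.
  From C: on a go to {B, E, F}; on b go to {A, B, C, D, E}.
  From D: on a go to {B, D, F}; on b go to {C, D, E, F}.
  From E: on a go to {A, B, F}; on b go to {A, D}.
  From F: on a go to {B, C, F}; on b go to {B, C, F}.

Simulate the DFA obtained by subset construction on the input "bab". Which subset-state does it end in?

Start: {A}.
δ(A,b) = {A, F}.
Union: {A, F}.
After b: {A, F}.
δ(A,a) = {A, B, C, D, E, F}; δ(F,a) = {B, C, F}.
Union: {A, B, C, D, E, F}.
After a: {A, B, C, D, E, F}.
δ(A,b) = {A, F}; δ(B,b) = {D, F}; δ(C,b) = {A, B, C, D, E}; δ(D,b) = {C, D, E, F}; δ(E,b) = {A, D}; δ(F,b) = {B, C, F}.
Union: {A, B, C, D, E, F}.
After b: {A, B, C, D, E, F}.

{A, B, C, D, E, F}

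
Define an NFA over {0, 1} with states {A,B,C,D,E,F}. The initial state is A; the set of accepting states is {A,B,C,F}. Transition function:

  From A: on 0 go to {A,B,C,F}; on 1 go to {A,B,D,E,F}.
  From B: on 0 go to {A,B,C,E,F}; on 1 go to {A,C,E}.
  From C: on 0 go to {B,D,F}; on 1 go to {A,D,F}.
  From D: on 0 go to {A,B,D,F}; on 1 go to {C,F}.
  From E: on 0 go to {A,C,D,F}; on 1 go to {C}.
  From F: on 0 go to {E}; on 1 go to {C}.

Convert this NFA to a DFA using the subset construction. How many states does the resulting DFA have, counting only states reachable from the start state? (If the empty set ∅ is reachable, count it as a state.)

Start state of the DFA: {A}.
{A} --0--> {A,B,C,F}  [new]
{A} --1--> {A,B,D,E,F}  [new]
{A,B,C,F} --0--> {A,B,C,D,E,F}  [new]
{A,B,C,F} --1--> {A,B,C,D,E,F}  [seen]
{A,B,D,E,F} --0--> {A,B,C,D,E,F}  [seen]
{A,B,D,E,F} --1--> {A,B,C,D,E,F}  [seen]
{A,B,C,D,E,F} --0--> {A,B,C,D,E,F}  [seen]
{A,B,C,D,E,F} --1--> {A,B,C,D,E,F}  [seen]
Reachable DFA states: {A}, {A,B,C,F}, {A,B,D,E,F}, {A,B,C,D,E,F}.

4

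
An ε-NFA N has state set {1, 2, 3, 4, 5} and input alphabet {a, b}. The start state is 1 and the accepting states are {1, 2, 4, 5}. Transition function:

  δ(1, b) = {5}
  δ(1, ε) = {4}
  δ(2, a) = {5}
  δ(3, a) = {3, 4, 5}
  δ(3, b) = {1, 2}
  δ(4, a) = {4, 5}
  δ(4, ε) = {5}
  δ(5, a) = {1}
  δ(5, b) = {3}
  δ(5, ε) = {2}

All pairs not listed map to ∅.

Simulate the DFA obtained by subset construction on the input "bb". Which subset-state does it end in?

{1, 2, 3, 4, 5}

Start: {1, 2, 4, 5}.
δ(1,b) = {5}; δ(2,b) = ∅; δ(4,b) = ∅; δ(5,b) = {3}.
Union: {3, 5}.
ε-closure gives {2, 3, 5}.
After b: {2, 3, 5}.
δ(2,b) = ∅; δ(3,b) = {1, 2}; δ(5,b) = {3}.
Union: {1, 2, 3}.
ε-closure gives {1, 2, 3, 4, 5}.
After b: {1, 2, 3, 4, 5}.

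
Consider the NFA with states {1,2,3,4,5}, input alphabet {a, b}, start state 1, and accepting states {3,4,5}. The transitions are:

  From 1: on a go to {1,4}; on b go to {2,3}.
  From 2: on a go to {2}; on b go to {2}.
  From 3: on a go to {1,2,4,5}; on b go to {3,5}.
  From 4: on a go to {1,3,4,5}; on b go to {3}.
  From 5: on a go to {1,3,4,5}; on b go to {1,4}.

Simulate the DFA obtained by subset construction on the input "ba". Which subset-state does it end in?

Start: {1}.
δ(1,b) = {2,3}.
Union: {2,3}.
After b: {2,3}.
δ(2,a) = {2}; δ(3,a) = {1,2,4,5}.
Union: {1,2,4,5}.
After a: {1,2,4,5}.

{1,2,4,5}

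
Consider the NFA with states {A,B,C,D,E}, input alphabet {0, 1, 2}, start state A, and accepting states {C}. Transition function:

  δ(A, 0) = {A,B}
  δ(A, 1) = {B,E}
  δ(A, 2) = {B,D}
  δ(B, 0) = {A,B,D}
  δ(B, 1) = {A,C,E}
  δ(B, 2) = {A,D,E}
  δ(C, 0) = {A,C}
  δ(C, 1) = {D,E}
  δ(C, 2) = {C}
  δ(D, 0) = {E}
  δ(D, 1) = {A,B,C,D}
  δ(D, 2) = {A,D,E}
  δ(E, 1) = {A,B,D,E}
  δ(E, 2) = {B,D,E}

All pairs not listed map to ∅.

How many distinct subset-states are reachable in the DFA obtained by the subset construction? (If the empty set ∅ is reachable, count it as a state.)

11

Start state of the DFA: {A}.
{A} --0--> {A,B}  [new]
{A} --1--> {B,E}  [new]
{A} --2--> {B,D}  [new]
{A,B} --0--> {A,B,D}  [new]
{A,B} --1--> {A,B,C,E}  [new]
{A,B} --2--> {A,B,D,E}  [new]
{B,E} --0--> {A,B,D}  [seen]
{B,E} --1--> {A,B,C,D,E}  [new]
{B,E} --2--> {A,B,D,E}  [seen]
{B,D} --0--> {A,B,D,E}  [seen]
{B,D} --1--> {A,B,C,D,E}  [seen]
{B,D} --2--> {A,D,E}  [new]
{A,B,D} --0--> {A,B,D,E}  [seen]
{A,B,D} --1--> {A,B,C,D,E}  [seen]
{A,B,D} --2--> {A,B,D,E}  [seen]
{A,B,C,E} --0--> {A,B,C,D}  [new]
{A,B,C,E} --1--> {A,B,C,D,E}  [seen]
{A,B,C,E} --2--> {A,B,C,D,E}  [seen]
{A,B,D,E} --0--> {A,B,D,E}  [seen]
{A,B,D,E} --1--> {A,B,C,D,E}  [seen]
{A,B,D,E} --2--> {A,B,D,E}  [seen]
{A,B,C,D,E} --0--> {A,B,C,D,E}  [seen]
{A,B,C,D,E} --1--> {A,B,C,D,E}  [seen]
{A,B,C,D,E} --2--> {A,B,C,D,E}  [seen]
{A,D,E} --0--> {A,B,E}  [new]
{A,D,E} --1--> {A,B,C,D,E}  [seen]
{A,D,E} --2--> {A,B,D,E}  [seen]
{A,B,C,D} --0--> {A,B,C,D,E}  [seen]
{A,B,C,D} --1--> {A,B,C,D,E}  [seen]
{A,B,C,D} --2--> {A,B,C,D,E}  [seen]
{A,B,E} --0--> {A,B,D}  [seen]
{A,B,E} --1--> {A,B,C,D,E}  [seen]
{A,B,E} --2--> {A,B,D,E}  [seen]
Reachable DFA states: {A}, {A,B}, {B,E}, {B,D}, {A,B,D}, {A,B,C,E}, {A,B,D,E}, {A,B,C,D,E}, {A,D,E}, {A,B,C,D}, {A,B,E}.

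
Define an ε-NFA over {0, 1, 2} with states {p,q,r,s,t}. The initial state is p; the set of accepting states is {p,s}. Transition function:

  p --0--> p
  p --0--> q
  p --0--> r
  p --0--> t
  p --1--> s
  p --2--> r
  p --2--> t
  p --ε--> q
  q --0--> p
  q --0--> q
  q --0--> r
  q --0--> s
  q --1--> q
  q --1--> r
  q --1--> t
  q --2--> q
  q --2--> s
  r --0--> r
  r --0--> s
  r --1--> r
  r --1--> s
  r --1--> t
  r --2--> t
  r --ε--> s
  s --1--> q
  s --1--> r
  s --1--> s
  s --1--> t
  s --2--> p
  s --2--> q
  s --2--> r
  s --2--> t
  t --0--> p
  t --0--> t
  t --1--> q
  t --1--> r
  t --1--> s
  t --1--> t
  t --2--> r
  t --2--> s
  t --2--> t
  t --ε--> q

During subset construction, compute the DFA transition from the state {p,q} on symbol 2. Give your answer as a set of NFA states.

{q,r,s,t}

δ(p,2) = {r,t}; δ(q,2) = {q,s}.
Union: {q,r,s,t}.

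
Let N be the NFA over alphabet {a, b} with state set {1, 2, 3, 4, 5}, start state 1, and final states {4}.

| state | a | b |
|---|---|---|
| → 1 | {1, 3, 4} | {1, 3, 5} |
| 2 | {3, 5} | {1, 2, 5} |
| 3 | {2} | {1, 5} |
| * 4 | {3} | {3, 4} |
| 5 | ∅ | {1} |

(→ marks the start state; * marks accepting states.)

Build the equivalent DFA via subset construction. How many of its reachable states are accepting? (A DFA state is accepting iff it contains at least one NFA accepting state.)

Start state of the DFA: {1}.
{1} --a--> {1, 3, 4}  [new]
{1} --b--> {1, 3, 5}  [new]
{1, 3, 4} --a--> {1, 2, 3, 4}  [new]
{1, 3, 4} --b--> {1, 3, 4, 5}  [new]
{1, 3, 5} --a--> {1, 2, 3, 4}  [seen]
{1, 3, 5} --b--> {1, 3, 5}  [seen]
{1, 2, 3, 4} --a--> {1, 2, 3, 4, 5}  [new]
{1, 2, 3, 4} --b--> {1, 2, 3, 4, 5}  [seen]
{1, 3, 4, 5} --a--> {1, 2, 3, 4}  [seen]
{1, 3, 4, 5} --b--> {1, 3, 4, 5}  [seen]
{1, 2, 3, 4, 5} --a--> {1, 2, 3, 4, 5}  [seen]
{1, 2, 3, 4, 5} --b--> {1, 2, 3, 4, 5}  [seen]
Reachable DFA states: {1}, {1, 3, 4}, {1, 3, 5}, {1, 2, 3, 4}, {1, 3, 4, 5}, {1, 2, 3, 4, 5}.
Accepting DFA states (contain an NFA accepting state): {1, 3, 4}, {1, 2, 3, 4}, {1, 3, 4, 5}, {1, 2, 3, 4, 5}.

4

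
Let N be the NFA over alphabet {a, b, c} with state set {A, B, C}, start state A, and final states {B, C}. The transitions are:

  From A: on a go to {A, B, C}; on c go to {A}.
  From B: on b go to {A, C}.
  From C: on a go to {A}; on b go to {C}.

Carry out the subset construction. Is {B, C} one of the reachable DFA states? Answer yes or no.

Start state of the DFA: {A}.
{A} --a--> {A, B, C}  [new]
{A} --b--> ∅  [new]
{A} --c--> {A}  [seen]
{A, B, C} --a--> {A, B, C}  [seen]
{A, B, C} --b--> {A, C}  [new]
{A, B, C} --c--> {A}  [seen]
∅ --a--> ∅  [seen]
∅ --b--> ∅  [seen]
∅ --c--> ∅  [seen]
{A, C} --a--> {A, B, C}  [seen]
{A, C} --b--> {C}  [new]
{A, C} --c--> {A}  [seen]
{C} --a--> {A}  [seen]
{C} --b--> {C}  [seen]
{C} --c--> ∅  [seen]
Reachable DFA states: {A}, {A, B, C}, ∅, {A, C}, {C}.
{B, C} is not among them.

no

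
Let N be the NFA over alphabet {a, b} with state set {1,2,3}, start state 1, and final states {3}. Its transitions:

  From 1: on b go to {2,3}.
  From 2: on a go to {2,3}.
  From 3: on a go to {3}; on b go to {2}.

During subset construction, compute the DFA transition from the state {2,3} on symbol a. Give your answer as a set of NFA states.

δ(2,a) = {2,3}; δ(3,a) = {3}.
Union: {2,3}.

{2,3}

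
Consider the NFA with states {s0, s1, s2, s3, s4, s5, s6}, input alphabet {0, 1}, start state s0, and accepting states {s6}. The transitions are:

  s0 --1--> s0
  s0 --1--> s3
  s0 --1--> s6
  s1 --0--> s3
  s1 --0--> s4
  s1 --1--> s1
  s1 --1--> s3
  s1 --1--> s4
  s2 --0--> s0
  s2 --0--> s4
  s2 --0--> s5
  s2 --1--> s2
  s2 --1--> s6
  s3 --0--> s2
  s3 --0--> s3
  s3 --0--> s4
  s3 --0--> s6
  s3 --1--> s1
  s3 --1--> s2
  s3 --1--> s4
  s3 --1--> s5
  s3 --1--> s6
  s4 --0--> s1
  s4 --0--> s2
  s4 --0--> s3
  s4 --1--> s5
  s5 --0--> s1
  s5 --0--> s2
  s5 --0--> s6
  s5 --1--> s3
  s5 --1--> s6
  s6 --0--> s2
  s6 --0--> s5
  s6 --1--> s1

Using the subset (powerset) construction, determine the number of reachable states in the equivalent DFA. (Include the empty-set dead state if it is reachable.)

6

Start state of the DFA: {s0}.
{s0} --0--> ∅  [new]
{s0} --1--> {s0, s3, s6}  [new]
∅ --0--> ∅  [seen]
∅ --1--> ∅  [seen]
{s0, s3, s6} --0--> {s2, s3, s4, s5, s6}  [new]
{s0, s3, s6} --1--> {s0, s1, s2, s3, s4, s5, s6}  [new]
{s2, s3, s4, s5, s6} --0--> {s0, s1, s2, s3, s4, s5, s6}  [seen]
{s2, s3, s4, s5, s6} --1--> {s1, s2, s3, s4, s5, s6}  [new]
{s0, s1, s2, s3, s4, s5, s6} --0--> {s0, s1, s2, s3, s4, s5, s6}  [seen]
{s0, s1, s2, s3, s4, s5, s6} --1--> {s0, s1, s2, s3, s4, s5, s6}  [seen]
{s1, s2, s3, s4, s5, s6} --0--> {s0, s1, s2, s3, s4, s5, s6}  [seen]
{s1, s2, s3, s4, s5, s6} --1--> {s1, s2, s3, s4, s5, s6}  [seen]
Reachable DFA states: {s0}, ∅, {s0, s3, s6}, {s2, s3, s4, s5, s6}, {s0, s1, s2, s3, s4, s5, s6}, {s1, s2, s3, s4, s5, s6}.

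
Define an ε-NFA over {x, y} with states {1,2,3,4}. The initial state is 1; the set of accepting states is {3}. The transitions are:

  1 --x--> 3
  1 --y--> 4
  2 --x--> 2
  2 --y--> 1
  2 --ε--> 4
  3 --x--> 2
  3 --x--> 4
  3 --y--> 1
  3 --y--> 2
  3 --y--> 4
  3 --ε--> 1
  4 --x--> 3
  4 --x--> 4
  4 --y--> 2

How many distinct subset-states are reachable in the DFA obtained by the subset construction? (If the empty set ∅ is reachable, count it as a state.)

7

Start state of the DFA: {1} (ε-closure of the NFA start).
{1} --x--> {1,3}  [new]
{1} --y--> {4}  [new]
{1,3} --x--> {1,2,3,4}  [new]
{1,3} --y--> {1,2,4}  [new]
{4} --x--> {1,3,4}  [new]
{4} --y--> {2,4}  [new]
{1,2,3,4} --x--> {1,2,3,4}  [seen]
{1,2,3,4} --y--> {1,2,4}  [seen]
{1,2,4} --x--> {1,2,3,4}  [seen]
{1,2,4} --y--> {1,2,4}  [seen]
{1,3,4} --x--> {1,2,3,4}  [seen]
{1,3,4} --y--> {1,2,4}  [seen]
{2,4} --x--> {1,2,3,4}  [seen]
{2,4} --y--> {1,2,4}  [seen]
Reachable DFA states: {1}, {1,3}, {4}, {1,2,3,4}, {1,2,4}, {1,3,4}, {2,4}.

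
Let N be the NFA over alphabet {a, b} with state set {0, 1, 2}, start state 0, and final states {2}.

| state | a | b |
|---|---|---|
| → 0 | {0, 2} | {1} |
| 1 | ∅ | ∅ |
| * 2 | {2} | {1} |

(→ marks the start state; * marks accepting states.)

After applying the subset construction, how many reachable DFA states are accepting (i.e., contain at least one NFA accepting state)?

1

Start state of the DFA: {0}.
{0} --a--> {0, 2}  [new]
{0} --b--> {1}  [new]
{0, 2} --a--> {0, 2}  [seen]
{0, 2} --b--> {1}  [seen]
{1} --a--> ∅  [new]
{1} --b--> ∅  [seen]
∅ --a--> ∅  [seen]
∅ --b--> ∅  [seen]
Reachable DFA states: {0}, {0, 2}, {1}, ∅.
Accepting DFA states (contain an NFA accepting state): {0, 2}.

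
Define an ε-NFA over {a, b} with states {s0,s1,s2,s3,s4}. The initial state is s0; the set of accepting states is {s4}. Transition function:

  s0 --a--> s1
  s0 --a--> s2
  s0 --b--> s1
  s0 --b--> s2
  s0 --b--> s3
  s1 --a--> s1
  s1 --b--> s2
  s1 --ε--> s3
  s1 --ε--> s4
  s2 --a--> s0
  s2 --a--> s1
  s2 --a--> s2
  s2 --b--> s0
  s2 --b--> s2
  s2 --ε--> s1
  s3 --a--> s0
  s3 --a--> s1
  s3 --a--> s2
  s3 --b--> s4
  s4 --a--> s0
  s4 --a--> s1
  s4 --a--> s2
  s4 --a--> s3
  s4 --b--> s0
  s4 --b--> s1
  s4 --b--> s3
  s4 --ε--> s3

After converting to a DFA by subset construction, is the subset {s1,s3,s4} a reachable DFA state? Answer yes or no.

Start state of the DFA: {s0} (ε-closure of the NFA start).
{s0} --a--> {s1,s2,s3,s4}  [new]
{s0} --b--> {s1,s2,s3,s4}  [seen]
{s1,s2,s3,s4} --a--> {s0,s1,s2,s3,s4}  [new]
{s1,s2,s3,s4} --b--> {s0,s1,s2,s3,s4}  [seen]
{s0,s1,s2,s3,s4} --a--> {s0,s1,s2,s3,s4}  [seen]
{s0,s1,s2,s3,s4} --b--> {s0,s1,s2,s3,s4}  [seen]
Reachable DFA states: {s0}, {s1,s2,s3,s4}, {s0,s1,s2,s3,s4}.
{s1,s3,s4} is not among them.

no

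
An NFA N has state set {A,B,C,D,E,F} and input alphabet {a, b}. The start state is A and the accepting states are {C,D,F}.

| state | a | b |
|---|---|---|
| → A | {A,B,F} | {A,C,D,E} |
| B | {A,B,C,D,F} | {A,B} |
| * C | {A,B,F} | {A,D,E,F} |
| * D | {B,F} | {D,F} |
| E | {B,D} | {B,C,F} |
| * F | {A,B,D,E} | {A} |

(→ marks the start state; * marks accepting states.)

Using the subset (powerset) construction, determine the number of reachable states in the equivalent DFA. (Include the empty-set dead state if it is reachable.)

7

Start state of the DFA: {A}.
{A} --a--> {A,B,F}  [new]
{A} --b--> {A,C,D,E}  [new]
{A,B,F} --a--> {A,B,C,D,E,F}  [new]
{A,B,F} --b--> {A,B,C,D,E}  [new]
{A,C,D,E} --a--> {A,B,D,F}  [new]
{A,C,D,E} --b--> {A,B,C,D,E,F}  [seen]
{A,B,C,D,E,F} --a--> {A,B,C,D,E,F}  [seen]
{A,B,C,D,E,F} --b--> {A,B,C,D,E,F}  [seen]
{A,B,C,D,E} --a--> {A,B,C,D,F}  [new]
{A,B,C,D,E} --b--> {A,B,C,D,E,F}  [seen]
{A,B,D,F} --a--> {A,B,C,D,E,F}  [seen]
{A,B,D,F} --b--> {A,B,C,D,E,F}  [seen]
{A,B,C,D,F} --a--> {A,B,C,D,E,F}  [seen]
{A,B,C,D,F} --b--> {A,B,C,D,E,F}  [seen]
Reachable DFA states: {A}, {A,B,F}, {A,C,D,E}, {A,B,C,D,E,F}, {A,B,C,D,E}, {A,B,D,F}, {A,B,C,D,F}.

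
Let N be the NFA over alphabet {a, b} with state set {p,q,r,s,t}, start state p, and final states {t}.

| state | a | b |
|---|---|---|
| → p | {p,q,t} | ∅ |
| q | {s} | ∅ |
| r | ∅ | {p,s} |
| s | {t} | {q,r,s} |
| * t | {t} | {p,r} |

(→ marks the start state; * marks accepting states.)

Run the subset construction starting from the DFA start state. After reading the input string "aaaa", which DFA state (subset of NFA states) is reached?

Start: {p}.
δ(p,a) = {p,q,t}.
Union: {p,q,t}.
After a: {p,q,t}.
δ(p,a) = {p,q,t}; δ(q,a) = {s}; δ(t,a) = {t}.
Union: {p,q,s,t}.
After a: {p,q,s,t}.
δ(p,a) = {p,q,t}; δ(q,a) = {s}; δ(s,a) = {t}; δ(t,a) = {t}.
Union: {p,q,s,t}.
After a: {p,q,s,t}.
δ(p,a) = {p,q,t}; δ(q,a) = {s}; δ(s,a) = {t}; δ(t,a) = {t}.
Union: {p,q,s,t}.
After a: {p,q,s,t}.

{p,q,s,t}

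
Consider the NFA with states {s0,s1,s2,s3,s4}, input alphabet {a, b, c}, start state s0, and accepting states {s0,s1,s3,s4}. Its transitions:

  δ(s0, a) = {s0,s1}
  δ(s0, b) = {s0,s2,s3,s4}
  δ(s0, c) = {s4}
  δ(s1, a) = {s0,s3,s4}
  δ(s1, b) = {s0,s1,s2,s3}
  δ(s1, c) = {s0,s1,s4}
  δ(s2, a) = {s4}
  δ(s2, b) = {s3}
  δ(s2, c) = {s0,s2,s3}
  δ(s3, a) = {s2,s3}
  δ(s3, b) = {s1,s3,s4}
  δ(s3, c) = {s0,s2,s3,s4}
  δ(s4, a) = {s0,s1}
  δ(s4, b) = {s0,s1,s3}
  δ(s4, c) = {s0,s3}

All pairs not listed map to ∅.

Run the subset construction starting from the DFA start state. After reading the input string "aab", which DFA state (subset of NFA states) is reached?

Start: {s0}.
δ(s0,a) = {s0,s1}.
Union: {s0,s1}.
After a: {s0,s1}.
δ(s0,a) = {s0,s1}; δ(s1,a) = {s0,s3,s4}.
Union: {s0,s1,s3,s4}.
After a: {s0,s1,s3,s4}.
δ(s0,b) = {s0,s2,s3,s4}; δ(s1,b) = {s0,s1,s2,s3}; δ(s3,b) = {s1,s3,s4}; δ(s4,b) = {s0,s1,s3}.
Union: {s0,s1,s2,s3,s4}.
After b: {s0,s1,s2,s3,s4}.

{s0,s1,s2,s3,s4}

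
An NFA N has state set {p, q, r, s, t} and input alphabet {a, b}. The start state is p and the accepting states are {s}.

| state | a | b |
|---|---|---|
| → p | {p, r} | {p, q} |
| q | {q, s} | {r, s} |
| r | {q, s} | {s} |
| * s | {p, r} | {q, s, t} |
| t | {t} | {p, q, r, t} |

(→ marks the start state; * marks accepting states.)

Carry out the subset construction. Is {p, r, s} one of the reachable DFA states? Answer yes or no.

Start state of the DFA: {p}.
{p} --a--> {p, r}  [new]
{p} --b--> {p, q}  [new]
{p, r} --a--> {p, q, r, s}  [new]
{p, r} --b--> {p, q, s}  [new]
{p, q} --a--> {p, q, r, s}  [seen]
{p, q} --b--> {p, q, r, s}  [seen]
{p, q, r, s} --a--> {p, q, r, s}  [seen]
{p, q, r, s} --b--> {p, q, r, s, t}  [new]
{p, q, s} --a--> {p, q, r, s}  [seen]
{p, q, s} --b--> {p, q, r, s, t}  [seen]
{p, q, r, s, t} --a--> {p, q, r, s, t}  [seen]
{p, q, r, s, t} --b--> {p, q, r, s, t}  [seen]
Reachable DFA states: {p}, {p, r}, {p, q}, {p, q, r, s}, {p, q, s}, {p, q, r, s, t}.
{p, r, s} is not among them.

no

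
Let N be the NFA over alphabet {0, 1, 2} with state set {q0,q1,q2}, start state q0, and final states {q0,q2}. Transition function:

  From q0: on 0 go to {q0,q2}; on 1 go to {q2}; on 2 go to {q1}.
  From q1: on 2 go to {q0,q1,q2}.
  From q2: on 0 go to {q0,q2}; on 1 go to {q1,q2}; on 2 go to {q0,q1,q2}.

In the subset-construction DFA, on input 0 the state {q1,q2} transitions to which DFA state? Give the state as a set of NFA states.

δ(q1,0) = ∅; δ(q2,0) = {q0,q2}.
Union: {q0,q2}.

{q0,q2}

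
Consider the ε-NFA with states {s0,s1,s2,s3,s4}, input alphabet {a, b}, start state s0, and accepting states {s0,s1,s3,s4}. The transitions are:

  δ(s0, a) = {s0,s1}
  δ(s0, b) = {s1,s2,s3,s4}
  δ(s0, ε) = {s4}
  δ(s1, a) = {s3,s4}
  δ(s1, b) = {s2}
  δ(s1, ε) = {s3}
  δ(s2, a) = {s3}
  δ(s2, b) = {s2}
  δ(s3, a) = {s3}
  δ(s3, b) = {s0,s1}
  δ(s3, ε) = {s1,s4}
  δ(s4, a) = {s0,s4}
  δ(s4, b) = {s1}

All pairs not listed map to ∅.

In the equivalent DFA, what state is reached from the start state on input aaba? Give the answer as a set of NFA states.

{s0,s1,s3,s4}

Start: {s0,s4}.
δ(s0,a) = {s0,s1}; δ(s4,a) = {s0,s4}.
Union: {s0,s1,s4}.
ε-closure gives {s0,s1,s3,s4}.
After a: {s0,s1,s3,s4}.
δ(s0,a) = {s0,s1}; δ(s1,a) = {s3,s4}; δ(s3,a) = {s3}; δ(s4,a) = {s0,s4}.
Union: {s0,s1,s3,s4}.
After a: {s0,s1,s3,s4}.
δ(s0,b) = {s1,s2,s3,s4}; δ(s1,b) = {s2}; δ(s3,b) = {s0,s1}; δ(s4,b) = {s1}.
Union: {s0,s1,s2,s3,s4}.
After b: {s0,s1,s2,s3,s4}.
δ(s0,a) = {s0,s1}; δ(s1,a) = {s3,s4}; δ(s2,a) = {s3}; δ(s3,a) = {s3}; δ(s4,a) = {s0,s4}.
Union: {s0,s1,s3,s4}.
After a: {s0,s1,s3,s4}.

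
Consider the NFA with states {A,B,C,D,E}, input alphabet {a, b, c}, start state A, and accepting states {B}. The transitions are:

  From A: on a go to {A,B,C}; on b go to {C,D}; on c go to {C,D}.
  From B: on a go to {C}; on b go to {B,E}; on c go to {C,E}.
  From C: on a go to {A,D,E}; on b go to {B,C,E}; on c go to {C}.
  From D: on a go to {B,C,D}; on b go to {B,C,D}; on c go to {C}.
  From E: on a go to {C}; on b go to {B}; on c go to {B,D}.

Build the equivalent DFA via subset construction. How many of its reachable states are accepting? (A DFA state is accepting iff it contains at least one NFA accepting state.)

6

Start state of the DFA: {A}.
{A} --a--> {A,B,C}  [new]
{A} --b--> {C,D}  [new]
{A} --c--> {C,D}  [seen]
{A,B,C} --a--> {A,B,C,D,E}  [new]
{A,B,C} --b--> {B,C,D,E}  [new]
{A,B,C} --c--> {C,D,E}  [new]
{C,D} --a--> {A,B,C,D,E}  [seen]
{C,D} --b--> {B,C,D,E}  [seen]
{C,D} --c--> {C}  [new]
{A,B,C,D,E} --a--> {A,B,C,D,E}  [seen]
{A,B,C,D,E} --b--> {B,C,D,E}  [seen]
{A,B,C,D,E} --c--> {B,C,D,E}  [seen]
{B,C,D,E} --a--> {A,B,C,D,E}  [seen]
{B,C,D,E} --b--> {B,C,D,E}  [seen]
{B,C,D,E} --c--> {B,C,D,E}  [seen]
{C,D,E} --a--> {A,B,C,D,E}  [seen]
{C,D,E} --b--> {B,C,D,E}  [seen]
{C,D,E} --c--> {B,C,D}  [new]
{C} --a--> {A,D,E}  [new]
{C} --b--> {B,C,E}  [new]
{C} --c--> {C}  [seen]
{B,C,D} --a--> {A,B,C,D,E}  [seen]
{B,C,D} --b--> {B,C,D,E}  [seen]
{B,C,D} --c--> {C,E}  [new]
{A,D,E} --a--> {A,B,C,D}  [new]
{A,D,E} --b--> {B,C,D}  [seen]
{A,D,E} --c--> {B,C,D}  [seen]
{B,C,E} --a--> {A,C,D,E}  [new]
{B,C,E} --b--> {B,C,E}  [seen]
{B,C,E} --c--> {B,C,D,E}  [seen]
{C,E} --a--> {A,C,D,E}  [seen]
{C,E} --b--> {B,C,E}  [seen]
{C,E} --c--> {B,C,D}  [seen]
{A,B,C,D} --a--> {A,B,C,D,E}  [seen]
{A,B,C,D} --b--> {B,C,D,E}  [seen]
{A,B,C,D} --c--> {C,D,E}  [seen]
{A,C,D,E} --a--> {A,B,C,D,E}  [seen]
{A,C,D,E} --b--> {B,C,D,E}  [seen]
{A,C,D,E} --c--> {B,C,D}  [seen]
Reachable DFA states: {A}, {A,B,C}, {C,D}, {A,B,C,D,E}, {B,C,D,E}, {C,D,E}, {C}, {B,C,D}, {A,D,E}, {B,C,E}, {C,E}, {A,B,C,D}, {A,C,D,E}.
Accepting DFA states (contain an NFA accepting state): {A,B,C}, {A,B,C,D,E}, {B,C,D,E}, {B,C,D}, {B,C,E}, {A,B,C,D}.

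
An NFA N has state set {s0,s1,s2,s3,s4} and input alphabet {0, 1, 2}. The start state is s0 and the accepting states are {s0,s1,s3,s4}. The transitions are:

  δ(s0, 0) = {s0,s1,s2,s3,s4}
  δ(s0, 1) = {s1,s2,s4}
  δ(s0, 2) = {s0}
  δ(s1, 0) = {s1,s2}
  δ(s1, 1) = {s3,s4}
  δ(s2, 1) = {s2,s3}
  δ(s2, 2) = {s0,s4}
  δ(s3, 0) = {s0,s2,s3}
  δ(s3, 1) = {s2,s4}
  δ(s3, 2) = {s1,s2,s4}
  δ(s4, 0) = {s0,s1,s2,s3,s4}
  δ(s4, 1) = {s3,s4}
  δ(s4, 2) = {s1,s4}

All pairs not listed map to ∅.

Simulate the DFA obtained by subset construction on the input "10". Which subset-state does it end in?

Start: {s0}.
δ(s0,1) = {s1,s2,s4}.
Union: {s1,s2,s4}.
After 1: {s1,s2,s4}.
δ(s1,0) = {s1,s2}; δ(s2,0) = ∅; δ(s4,0) = {s0,s1,s2,s3,s4}.
Union: {s0,s1,s2,s3,s4}.
After 0: {s0,s1,s2,s3,s4}.

{s0,s1,s2,s3,s4}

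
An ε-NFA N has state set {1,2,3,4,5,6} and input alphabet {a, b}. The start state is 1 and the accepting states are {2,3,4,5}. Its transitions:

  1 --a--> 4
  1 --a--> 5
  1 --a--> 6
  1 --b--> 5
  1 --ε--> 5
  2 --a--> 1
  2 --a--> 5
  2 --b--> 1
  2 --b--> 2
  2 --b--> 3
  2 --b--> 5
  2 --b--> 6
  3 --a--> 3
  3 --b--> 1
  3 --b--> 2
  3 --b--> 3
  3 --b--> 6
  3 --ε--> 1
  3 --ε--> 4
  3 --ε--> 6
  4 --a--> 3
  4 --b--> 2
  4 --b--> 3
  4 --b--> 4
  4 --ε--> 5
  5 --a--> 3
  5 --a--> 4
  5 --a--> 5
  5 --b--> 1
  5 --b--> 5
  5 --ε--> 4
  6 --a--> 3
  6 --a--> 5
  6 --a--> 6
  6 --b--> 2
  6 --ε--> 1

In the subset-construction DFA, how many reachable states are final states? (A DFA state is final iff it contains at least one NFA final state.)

Start state of the DFA: {1,4,5} (ε-closure of the NFA start).
{1,4,5} --a--> {1,3,4,5,6}  [new]
{1,4,5} --b--> {1,2,3,4,5,6}  [new]
{1,3,4,5,6} --a--> {1,3,4,5,6}  [seen]
{1,3,4,5,6} --b--> {1,2,3,4,5,6}  [seen]
{1,2,3,4,5,6} --a--> {1,3,4,5,6}  [seen]
{1,2,3,4,5,6} --b--> {1,2,3,4,5,6}  [seen]
Reachable DFA states: {1,4,5}, {1,3,4,5,6}, {1,2,3,4,5,6}.
Accepting DFA states (contain an NFA accepting state): {1,4,5}, {1,3,4,5,6}, {1,2,3,4,5,6}.

3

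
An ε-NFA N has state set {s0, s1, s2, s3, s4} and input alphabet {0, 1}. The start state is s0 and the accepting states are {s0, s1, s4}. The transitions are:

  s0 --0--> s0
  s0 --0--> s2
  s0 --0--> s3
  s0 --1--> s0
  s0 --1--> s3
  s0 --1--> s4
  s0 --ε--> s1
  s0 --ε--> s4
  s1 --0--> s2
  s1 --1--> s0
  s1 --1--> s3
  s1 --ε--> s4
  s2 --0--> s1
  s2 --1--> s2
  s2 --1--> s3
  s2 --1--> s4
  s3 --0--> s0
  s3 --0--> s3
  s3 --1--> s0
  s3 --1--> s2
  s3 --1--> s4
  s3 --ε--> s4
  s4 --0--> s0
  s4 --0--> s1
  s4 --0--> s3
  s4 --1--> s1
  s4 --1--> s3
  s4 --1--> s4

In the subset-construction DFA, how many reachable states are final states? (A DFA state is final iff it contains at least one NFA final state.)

Start state of the DFA: {s0, s1, s4} (ε-closure of the NFA start).
{s0, s1, s4} --0--> {s0, s1, s2, s3, s4}  [new]
{s0, s1, s4} --1--> {s0, s1, s3, s4}  [new]
{s0, s1, s2, s3, s4} --0--> {s0, s1, s2, s3, s4}  [seen]
{s0, s1, s2, s3, s4} --1--> {s0, s1, s2, s3, s4}  [seen]
{s0, s1, s3, s4} --0--> {s0, s1, s2, s3, s4}  [seen]
{s0, s1, s3, s4} --1--> {s0, s1, s2, s3, s4}  [seen]
Reachable DFA states: {s0, s1, s4}, {s0, s1, s2, s3, s4}, {s0, s1, s3, s4}.
Accepting DFA states (contain an NFA accepting state): {s0, s1, s4}, {s0, s1, s2, s3, s4}, {s0, s1, s3, s4}.

3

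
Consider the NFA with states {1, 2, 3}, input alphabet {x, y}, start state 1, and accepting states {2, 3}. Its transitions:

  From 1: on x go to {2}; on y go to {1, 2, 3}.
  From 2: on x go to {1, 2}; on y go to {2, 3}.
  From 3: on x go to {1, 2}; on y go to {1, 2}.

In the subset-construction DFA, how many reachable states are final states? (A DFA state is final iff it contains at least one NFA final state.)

4

Start state of the DFA: {1}.
{1} --x--> {2}  [new]
{1} --y--> {1, 2, 3}  [new]
{2} --x--> {1, 2}  [new]
{2} --y--> {2, 3}  [new]
{1, 2, 3} --x--> {1, 2}  [seen]
{1, 2, 3} --y--> {1, 2, 3}  [seen]
{1, 2} --x--> {1, 2}  [seen]
{1, 2} --y--> {1, 2, 3}  [seen]
{2, 3} --x--> {1, 2}  [seen]
{2, 3} --y--> {1, 2, 3}  [seen]
Reachable DFA states: {1}, {2}, {1, 2, 3}, {1, 2}, {2, 3}.
Accepting DFA states (contain an NFA accepting state): {2}, {1, 2, 3}, {1, 2}, {2, 3}.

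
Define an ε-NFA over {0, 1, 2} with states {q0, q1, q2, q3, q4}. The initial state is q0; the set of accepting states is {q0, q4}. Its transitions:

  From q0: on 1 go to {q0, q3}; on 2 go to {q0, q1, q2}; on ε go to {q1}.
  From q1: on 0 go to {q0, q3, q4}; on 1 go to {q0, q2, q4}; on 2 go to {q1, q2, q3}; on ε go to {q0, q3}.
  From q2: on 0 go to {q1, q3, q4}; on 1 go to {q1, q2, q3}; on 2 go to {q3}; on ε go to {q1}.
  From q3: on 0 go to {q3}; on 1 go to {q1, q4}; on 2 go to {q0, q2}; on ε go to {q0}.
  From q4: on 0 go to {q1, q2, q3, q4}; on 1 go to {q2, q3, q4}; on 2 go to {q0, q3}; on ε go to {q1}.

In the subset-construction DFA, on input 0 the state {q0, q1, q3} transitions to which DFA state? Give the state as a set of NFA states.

δ(q0,0) = ∅; δ(q1,0) = {q0, q3, q4}; δ(q3,0) = {q3}.
Union: {q0, q3, q4}.
ε-closure gives {q0, q1, q3, q4}.

{q0, q1, q3, q4}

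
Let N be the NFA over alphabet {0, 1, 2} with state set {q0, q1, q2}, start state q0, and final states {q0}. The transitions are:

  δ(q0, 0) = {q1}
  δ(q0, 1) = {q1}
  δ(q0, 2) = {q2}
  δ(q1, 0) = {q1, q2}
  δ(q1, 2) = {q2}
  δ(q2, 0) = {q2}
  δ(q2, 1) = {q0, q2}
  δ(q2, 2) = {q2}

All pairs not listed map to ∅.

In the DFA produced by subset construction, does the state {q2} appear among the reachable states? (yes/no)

yes

Start state of the DFA: {q0}.
{q0} --0--> {q1}  [new]
{q0} --1--> {q1}  [seen]
{q0} --2--> {q2}  [new]
{q1} --0--> {q1, q2}  [new]
{q1} --1--> ∅  [new]
{q1} --2--> {q2}  [seen]
{q2} --0--> {q2}  [seen]
{q2} --1--> {q0, q2}  [new]
{q2} --2--> {q2}  [seen]
{q1, q2} --0--> {q1, q2}  [seen]
{q1, q2} --1--> {q0, q2}  [seen]
{q1, q2} --2--> {q2}  [seen]
∅ --0--> ∅  [seen]
∅ --1--> ∅  [seen]
∅ --2--> ∅  [seen]
{q0, q2} --0--> {q1, q2}  [seen]
{q0, q2} --1--> {q0, q1, q2}  [new]
{q0, q2} --2--> {q2}  [seen]
{q0, q1, q2} --0--> {q1, q2}  [seen]
{q0, q1, q2} --1--> {q0, q1, q2}  [seen]
{q0, q1, q2} --2--> {q2}  [seen]
Reachable DFA states: {q0}, {q1}, {q2}, {q1, q2}, ∅, {q0, q2}, {q0, q1, q2}.
{q2} is among them.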